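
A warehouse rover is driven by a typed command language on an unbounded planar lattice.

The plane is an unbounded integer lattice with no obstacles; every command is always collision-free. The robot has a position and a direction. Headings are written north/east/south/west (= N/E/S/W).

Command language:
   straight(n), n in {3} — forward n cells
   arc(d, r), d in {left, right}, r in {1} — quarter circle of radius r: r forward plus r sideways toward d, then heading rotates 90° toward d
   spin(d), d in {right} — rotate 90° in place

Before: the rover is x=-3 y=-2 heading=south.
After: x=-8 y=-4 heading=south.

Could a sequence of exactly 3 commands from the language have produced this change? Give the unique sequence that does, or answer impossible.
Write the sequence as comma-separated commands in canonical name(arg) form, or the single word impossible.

key: order matters: swapping arc(right, 1) and arc(left, 1) lands elsewhere
initial: x=-3 y=-2 heading=south
1. arc(right, 1) → x=-4 y=-3 heading=west
2. straight(3) → x=-7 y=-3 heading=west
3. arc(left, 1) → x=-8 y=-4 heading=south
no rival 3-sequence matches.

arc(right, 1), straight(3), arc(left, 1)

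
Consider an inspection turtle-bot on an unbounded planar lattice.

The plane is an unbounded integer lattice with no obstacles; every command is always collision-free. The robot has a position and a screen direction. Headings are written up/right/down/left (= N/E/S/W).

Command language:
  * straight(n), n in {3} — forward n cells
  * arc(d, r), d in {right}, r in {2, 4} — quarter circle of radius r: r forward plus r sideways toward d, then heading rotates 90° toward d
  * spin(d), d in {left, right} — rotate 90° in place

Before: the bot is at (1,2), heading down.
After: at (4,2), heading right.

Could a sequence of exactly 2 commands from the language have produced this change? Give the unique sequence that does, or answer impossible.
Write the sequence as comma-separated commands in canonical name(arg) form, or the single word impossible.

key: running straight(3) before spin(left) would end elsewhere — order is forced
from: at (1,2), heading down
t=1 spin(left) ⇒ at (1,2), heading right
t=2 straight(3) ⇒ at (4,2), heading right
uniquely the one of 25 2-step routes that fits.

spin(left), straight(3)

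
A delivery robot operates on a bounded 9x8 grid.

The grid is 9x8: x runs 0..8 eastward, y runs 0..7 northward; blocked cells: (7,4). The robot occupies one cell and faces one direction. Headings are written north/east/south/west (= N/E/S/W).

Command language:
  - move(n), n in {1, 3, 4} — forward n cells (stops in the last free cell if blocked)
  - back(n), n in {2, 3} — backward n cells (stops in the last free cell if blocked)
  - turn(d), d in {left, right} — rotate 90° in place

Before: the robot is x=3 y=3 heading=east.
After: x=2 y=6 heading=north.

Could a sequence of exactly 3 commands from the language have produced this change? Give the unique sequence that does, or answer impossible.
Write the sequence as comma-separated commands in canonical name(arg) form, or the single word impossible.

no 3-step route produces this change.

impossible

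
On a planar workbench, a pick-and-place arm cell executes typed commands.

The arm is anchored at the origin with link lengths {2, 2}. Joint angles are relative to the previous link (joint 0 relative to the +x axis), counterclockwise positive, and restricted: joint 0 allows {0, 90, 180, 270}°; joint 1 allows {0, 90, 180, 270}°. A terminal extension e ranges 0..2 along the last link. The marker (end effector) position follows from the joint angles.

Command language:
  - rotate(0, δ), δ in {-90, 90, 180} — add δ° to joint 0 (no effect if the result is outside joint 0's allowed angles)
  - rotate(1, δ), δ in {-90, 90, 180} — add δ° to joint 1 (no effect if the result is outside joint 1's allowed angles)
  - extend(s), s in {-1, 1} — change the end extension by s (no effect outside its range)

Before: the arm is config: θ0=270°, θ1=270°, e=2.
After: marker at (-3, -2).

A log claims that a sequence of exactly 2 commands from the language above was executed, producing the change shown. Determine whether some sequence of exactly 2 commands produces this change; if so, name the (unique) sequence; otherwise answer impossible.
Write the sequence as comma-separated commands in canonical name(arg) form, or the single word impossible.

extend(1), extend(-1)

key: order matters: swapping extend(1) and extend(-1) lands elsewhere
t0: config: θ0=270°, θ1=270°, e=2
step 1 (extend(1)): config: θ0=270°, θ1=270°, e=2
step 2 (extend(-1)): config: θ0=270°, θ1=270°, e=1
all 64 alternatives checked — unique.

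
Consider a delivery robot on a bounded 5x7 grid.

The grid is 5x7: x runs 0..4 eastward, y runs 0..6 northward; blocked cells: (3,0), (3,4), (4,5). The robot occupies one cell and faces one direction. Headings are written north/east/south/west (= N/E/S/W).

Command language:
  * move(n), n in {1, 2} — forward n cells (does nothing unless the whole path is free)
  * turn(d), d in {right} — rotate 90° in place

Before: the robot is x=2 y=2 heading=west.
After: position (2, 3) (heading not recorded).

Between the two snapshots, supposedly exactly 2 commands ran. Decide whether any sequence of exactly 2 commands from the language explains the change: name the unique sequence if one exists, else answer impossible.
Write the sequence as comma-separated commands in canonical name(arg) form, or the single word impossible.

key: order matters: swapping turn(right) and move(1) lands elsewhere
from: x=2 y=2 heading=west
[1] after turn(right): x=2 y=2 heading=north
[2] after move(1): x=2 y=3 heading=north
no other 2-command option fits: unique.

turn(right), move(1)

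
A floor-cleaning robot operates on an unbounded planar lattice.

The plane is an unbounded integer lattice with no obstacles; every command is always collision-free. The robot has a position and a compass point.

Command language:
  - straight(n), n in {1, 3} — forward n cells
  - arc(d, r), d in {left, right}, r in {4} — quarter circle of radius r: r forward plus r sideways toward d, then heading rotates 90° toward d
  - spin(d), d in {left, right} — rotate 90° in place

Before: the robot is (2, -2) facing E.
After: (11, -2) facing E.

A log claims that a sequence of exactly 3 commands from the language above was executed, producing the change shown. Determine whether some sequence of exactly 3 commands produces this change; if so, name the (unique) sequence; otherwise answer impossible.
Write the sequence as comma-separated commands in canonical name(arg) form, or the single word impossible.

key: heading stays E — no command in the sequence turns
start: (2, -2) facing E
step 1 (straight(3)): (5, -2) facing E
step 2 (straight(3)): (8, -2) facing E
step 3 (straight(3)): (11, -2) facing E
uniquely the one of 216 3-step routes that fits.

straight(3), straight(3), straight(3)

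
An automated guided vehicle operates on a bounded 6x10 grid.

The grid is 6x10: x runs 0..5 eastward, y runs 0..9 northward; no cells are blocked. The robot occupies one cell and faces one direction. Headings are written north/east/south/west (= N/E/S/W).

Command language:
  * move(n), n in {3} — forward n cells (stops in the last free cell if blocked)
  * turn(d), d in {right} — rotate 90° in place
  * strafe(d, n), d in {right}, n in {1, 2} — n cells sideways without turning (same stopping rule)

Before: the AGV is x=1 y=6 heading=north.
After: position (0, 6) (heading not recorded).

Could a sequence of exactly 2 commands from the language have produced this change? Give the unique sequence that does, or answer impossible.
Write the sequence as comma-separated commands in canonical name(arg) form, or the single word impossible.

impossible

no 2-step route produces this change.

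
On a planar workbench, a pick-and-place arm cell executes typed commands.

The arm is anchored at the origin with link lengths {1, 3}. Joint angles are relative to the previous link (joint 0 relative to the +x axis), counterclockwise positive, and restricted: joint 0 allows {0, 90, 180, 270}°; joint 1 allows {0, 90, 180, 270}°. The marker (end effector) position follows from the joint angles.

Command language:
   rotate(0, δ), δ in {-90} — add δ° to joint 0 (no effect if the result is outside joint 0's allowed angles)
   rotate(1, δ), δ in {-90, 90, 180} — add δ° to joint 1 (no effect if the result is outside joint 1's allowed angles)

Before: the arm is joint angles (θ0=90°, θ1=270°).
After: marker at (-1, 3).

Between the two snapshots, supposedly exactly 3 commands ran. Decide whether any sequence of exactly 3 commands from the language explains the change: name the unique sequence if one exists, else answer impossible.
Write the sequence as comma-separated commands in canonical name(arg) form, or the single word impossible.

rotate(0, -90), rotate(0, -90), rotate(0, -90)

from: joint angles (θ0=90°, θ1=270°)
[1] after rotate(0, -90): joint angles (θ0=0°, θ1=270°)
[2] after rotate(0, -90): joint angles (θ0=270°, θ1=270°)
[3] after rotate(0, -90): joint angles (θ0=180°, θ1=270°)
uniquely the one of 64 3-step routes that fits.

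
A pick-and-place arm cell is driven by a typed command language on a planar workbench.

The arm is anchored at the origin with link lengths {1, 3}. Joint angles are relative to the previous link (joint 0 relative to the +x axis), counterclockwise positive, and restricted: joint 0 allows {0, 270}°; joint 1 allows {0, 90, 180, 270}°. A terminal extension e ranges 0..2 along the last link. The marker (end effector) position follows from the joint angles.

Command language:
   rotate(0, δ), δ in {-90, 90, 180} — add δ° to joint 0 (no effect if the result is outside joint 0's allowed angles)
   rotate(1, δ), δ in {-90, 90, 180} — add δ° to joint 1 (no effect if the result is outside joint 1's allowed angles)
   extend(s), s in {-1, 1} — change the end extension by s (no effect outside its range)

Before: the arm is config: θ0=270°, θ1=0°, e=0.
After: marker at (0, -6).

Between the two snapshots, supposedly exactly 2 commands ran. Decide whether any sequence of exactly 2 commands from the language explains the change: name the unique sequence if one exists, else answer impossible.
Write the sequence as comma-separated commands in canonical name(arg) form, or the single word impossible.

extend(1), extend(1)

initial: config: θ0=270°, θ1=0°, e=0
t=1 extend(1) ⇒ config: θ0=270°, θ1=0°, e=1
t=2 extend(1) ⇒ config: θ0=270°, θ1=0°, e=2
no rival 2-sequence matches.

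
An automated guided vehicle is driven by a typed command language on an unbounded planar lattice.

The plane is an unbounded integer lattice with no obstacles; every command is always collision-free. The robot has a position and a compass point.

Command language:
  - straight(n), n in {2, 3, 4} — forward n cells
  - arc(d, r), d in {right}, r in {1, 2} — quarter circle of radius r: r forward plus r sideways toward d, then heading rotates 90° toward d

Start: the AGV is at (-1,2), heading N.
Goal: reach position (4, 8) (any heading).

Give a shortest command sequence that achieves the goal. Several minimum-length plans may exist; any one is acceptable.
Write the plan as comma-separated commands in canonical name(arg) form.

straight(4), arc(right, 2), straight(3)

begin: at (-1,2), heading N
[1] after straight(4): at (-1,6), heading N
[2] after arc(right, 2): at (1,8), heading E
[3] after straight(3): at (4,8), heading E
shorter routes all fall short; 3 is best.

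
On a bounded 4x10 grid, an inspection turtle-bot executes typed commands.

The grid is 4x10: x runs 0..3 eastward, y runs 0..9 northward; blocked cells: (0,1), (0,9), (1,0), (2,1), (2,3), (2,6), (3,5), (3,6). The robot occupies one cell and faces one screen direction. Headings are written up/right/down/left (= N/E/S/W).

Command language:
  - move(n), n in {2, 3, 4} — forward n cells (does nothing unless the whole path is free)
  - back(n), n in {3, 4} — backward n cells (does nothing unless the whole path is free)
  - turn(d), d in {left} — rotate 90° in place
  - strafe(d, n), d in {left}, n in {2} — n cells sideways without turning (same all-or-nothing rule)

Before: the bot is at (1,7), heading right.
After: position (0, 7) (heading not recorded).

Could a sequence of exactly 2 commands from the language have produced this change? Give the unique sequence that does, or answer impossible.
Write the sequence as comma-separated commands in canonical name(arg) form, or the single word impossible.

move(2), back(3)

key: running back(3) before move(2) would end elsewhere — order is forced
initial: at (1,7), heading right
step 1 (move(2)): at (3,7), heading right
step 2 (back(3)): at (0,7), heading right
all 49 alternatives checked — unique.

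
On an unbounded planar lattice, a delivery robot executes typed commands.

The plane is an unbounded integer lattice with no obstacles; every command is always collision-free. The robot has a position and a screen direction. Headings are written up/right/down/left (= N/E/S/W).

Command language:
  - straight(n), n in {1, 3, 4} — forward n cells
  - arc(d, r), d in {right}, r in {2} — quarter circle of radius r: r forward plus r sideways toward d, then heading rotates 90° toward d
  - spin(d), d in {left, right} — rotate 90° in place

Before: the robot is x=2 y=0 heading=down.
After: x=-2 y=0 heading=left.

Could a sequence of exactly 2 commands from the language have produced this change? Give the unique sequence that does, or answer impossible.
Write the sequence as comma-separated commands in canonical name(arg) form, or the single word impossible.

spin(right), straight(4)

key: order matters: swapping spin(right) and straight(4) lands elsewhere
t0: x=2 y=0 heading=down
t=1 spin(right) ⇒ x=2 y=0 heading=left
t=2 straight(4) ⇒ x=-2 y=0 heading=left
no other 2-command option fits: unique.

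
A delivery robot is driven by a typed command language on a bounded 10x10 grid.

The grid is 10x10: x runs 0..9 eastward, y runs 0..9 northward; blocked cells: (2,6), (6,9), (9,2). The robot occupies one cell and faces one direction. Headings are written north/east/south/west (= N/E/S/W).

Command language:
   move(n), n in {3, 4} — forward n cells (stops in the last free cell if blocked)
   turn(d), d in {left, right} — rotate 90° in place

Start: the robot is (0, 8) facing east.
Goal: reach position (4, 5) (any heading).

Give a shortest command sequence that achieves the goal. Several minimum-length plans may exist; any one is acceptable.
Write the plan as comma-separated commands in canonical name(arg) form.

move(4), turn(right), move(3)

start: (0, 8) facing east
step 1 (move(4)): (4, 8) facing east
step 2 (turn(right)): (4, 8) facing south
step 3 (move(3)): (4, 5) facing south
shorter routes all fall short; 3 is best.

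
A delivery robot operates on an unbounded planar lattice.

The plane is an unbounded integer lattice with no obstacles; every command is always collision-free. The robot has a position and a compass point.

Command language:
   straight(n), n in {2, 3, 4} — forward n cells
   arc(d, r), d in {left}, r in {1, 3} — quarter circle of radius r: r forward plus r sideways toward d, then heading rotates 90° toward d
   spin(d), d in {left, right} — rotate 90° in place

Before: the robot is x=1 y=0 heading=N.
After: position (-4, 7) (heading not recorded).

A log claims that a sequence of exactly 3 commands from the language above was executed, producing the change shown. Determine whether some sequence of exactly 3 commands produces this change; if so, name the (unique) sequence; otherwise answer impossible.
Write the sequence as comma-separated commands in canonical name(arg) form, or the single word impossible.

straight(4), arc(left, 3), straight(2)

key: order matters: swapping straight(4) and straight(2) lands elsewhere
from: x=1 y=0 heading=N
1. straight(4) → x=1 y=4 heading=N
2. arc(left, 3) → x=-2 y=7 heading=W
3. straight(2) → x=-4 y=7 heading=W
uniquely the one of 343 3-step routes that fits.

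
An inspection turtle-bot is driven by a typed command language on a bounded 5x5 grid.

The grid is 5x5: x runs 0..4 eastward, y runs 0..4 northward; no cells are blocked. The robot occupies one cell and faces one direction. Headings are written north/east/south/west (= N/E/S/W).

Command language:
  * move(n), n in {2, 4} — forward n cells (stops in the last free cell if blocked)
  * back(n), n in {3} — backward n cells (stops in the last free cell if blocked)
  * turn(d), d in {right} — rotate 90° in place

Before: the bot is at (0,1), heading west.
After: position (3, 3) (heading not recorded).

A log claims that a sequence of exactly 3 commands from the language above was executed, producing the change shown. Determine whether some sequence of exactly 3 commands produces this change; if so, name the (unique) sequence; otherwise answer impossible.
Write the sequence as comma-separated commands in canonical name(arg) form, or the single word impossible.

back(3), turn(right), move(2)

key: order matters: swapping back(3) and move(2) lands elsewhere
initial: at (0,1), heading west
[1] after back(3): at (3,1), heading west
[2] after turn(right): at (3,1), heading north
[3] after move(2): at (3,3), heading north
uniquely the one of 64 3-step routes that fits.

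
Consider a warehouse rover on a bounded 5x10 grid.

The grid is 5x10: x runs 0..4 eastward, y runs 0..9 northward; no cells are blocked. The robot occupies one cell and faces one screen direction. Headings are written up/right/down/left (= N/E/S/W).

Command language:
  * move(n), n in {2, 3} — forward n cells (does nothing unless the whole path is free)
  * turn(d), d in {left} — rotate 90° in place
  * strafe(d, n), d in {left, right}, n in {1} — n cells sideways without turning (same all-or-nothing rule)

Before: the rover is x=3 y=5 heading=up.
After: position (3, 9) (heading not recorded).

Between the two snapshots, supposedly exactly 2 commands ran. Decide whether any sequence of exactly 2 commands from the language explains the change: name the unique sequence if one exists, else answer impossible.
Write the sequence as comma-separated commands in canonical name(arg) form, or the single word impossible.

t0: x=3 y=5 heading=up
1. move(2) → x=3 y=7 heading=up
2. move(2) → x=3 y=9 heading=up
all 25 alternatives checked — unique.

move(2), move(2)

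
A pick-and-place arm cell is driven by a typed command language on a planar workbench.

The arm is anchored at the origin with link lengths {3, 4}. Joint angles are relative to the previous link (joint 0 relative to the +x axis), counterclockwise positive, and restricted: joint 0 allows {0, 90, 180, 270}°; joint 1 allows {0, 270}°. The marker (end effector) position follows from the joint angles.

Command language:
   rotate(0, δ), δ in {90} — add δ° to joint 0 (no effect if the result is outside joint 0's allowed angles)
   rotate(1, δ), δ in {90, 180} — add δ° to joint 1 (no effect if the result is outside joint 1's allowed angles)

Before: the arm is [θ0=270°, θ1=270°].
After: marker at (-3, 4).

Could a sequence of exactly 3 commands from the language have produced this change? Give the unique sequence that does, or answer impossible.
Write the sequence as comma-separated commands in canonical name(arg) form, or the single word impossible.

initial: [θ0=270°, θ1=270°]
step 1 (rotate(0, 90)): [θ0=0°, θ1=270°]
step 2 (rotate(0, 90)): [θ0=90°, θ1=270°]
step 3 (rotate(0, 90)): [θ0=180°, θ1=270°]
no rival 3-sequence matches.

rotate(0, 90), rotate(0, 90), rotate(0, 90)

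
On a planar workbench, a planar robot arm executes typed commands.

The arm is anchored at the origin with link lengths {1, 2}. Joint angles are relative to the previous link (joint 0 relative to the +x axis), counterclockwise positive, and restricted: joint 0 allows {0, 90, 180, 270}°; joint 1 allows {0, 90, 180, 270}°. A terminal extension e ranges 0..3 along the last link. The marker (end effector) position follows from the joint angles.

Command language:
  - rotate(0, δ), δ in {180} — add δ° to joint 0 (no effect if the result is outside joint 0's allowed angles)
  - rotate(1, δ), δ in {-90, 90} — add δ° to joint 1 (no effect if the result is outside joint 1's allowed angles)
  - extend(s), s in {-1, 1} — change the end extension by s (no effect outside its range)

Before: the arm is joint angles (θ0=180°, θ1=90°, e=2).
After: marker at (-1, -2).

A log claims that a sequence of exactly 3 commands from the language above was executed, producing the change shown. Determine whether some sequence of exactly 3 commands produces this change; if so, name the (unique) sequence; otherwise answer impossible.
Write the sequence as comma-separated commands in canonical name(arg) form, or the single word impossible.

from: joint angles (θ0=180°, θ1=90°, e=2)
t=1 extend(-1) ⇒ joint angles (θ0=180°, θ1=90°, e=1)
t=2 extend(-1) ⇒ joint angles (θ0=180°, θ1=90°, e=0)
t=3 extend(-1) ⇒ joint angles (θ0=180°, θ1=90°, e=0)
all 125 alternatives checked — unique.

extend(-1), extend(-1), extend(-1)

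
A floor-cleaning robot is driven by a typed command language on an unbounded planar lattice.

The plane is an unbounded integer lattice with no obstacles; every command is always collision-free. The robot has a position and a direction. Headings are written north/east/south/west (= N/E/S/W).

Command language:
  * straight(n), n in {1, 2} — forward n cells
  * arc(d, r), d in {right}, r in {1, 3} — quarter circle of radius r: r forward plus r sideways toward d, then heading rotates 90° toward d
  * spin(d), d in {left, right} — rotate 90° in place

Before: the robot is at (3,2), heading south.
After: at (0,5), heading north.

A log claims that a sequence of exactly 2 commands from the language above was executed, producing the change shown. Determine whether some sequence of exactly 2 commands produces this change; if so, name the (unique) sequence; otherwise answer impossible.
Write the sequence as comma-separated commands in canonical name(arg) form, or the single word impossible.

key: running arc(right, 3) before spin(right) would end elsewhere — order is forced
start: at (3,2), heading south
[1] after spin(right): at (3,2), heading west
[2] after arc(right, 3): at (0,5), heading north
no other 2-command option fits: unique.

spin(right), arc(right, 3)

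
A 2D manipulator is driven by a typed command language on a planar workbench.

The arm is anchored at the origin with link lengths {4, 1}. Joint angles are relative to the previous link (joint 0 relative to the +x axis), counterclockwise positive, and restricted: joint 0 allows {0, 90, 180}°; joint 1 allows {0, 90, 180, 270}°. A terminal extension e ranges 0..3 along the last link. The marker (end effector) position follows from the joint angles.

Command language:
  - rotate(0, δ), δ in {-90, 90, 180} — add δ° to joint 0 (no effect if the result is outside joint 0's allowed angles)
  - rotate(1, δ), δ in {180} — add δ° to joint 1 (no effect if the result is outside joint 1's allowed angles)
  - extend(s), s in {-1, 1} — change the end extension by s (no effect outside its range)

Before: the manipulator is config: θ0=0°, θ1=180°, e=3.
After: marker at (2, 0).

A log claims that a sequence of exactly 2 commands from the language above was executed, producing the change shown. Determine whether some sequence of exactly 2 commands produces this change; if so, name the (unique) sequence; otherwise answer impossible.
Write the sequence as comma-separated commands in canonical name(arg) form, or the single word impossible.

start: config: θ0=0°, θ1=180°, e=3
t=1 extend(-1) ⇒ config: θ0=0°, θ1=180°, e=2
t=2 extend(-1) ⇒ config: θ0=0°, θ1=180°, e=1
uniquely the one of 36 2-step routes that fits.

extend(-1), extend(-1)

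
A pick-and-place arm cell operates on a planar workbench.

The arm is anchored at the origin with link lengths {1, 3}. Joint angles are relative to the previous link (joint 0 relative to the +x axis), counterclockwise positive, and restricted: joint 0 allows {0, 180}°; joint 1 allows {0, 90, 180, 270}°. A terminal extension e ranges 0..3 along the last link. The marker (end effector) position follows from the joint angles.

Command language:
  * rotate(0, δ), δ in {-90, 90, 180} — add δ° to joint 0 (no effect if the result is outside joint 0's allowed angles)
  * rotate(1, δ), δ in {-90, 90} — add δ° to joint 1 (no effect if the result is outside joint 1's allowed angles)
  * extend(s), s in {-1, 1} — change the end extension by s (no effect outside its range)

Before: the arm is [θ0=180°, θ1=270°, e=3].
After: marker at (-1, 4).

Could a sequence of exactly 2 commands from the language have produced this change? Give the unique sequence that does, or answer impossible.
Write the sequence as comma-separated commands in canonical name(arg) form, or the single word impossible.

extend(-1), extend(-1)

begin: [θ0=180°, θ1=270°, e=3]
t=1 extend(-1) ⇒ [θ0=180°, θ1=270°, e=2]
t=2 extend(-1) ⇒ [θ0=180°, θ1=270°, e=1]
uniquely the one of 49 2-step routes that fits.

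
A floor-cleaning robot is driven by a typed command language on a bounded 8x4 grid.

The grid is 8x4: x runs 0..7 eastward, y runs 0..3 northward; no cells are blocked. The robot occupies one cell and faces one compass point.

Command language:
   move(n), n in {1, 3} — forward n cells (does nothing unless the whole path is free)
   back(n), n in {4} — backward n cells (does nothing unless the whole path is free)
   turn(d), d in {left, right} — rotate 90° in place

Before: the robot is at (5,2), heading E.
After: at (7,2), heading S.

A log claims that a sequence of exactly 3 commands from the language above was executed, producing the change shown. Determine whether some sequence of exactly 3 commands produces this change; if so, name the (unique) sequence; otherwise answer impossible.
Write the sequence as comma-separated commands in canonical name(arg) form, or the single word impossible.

move(1), move(1), turn(right)

key: running turn(right) before move(1) would end elsewhere — order is forced
begin: at (5,2), heading E
[1] after move(1): at (6,2), heading E
[2] after move(1): at (7,2), heading E
[3] after turn(right): at (7,2), heading S
no other 3-command option fits: unique.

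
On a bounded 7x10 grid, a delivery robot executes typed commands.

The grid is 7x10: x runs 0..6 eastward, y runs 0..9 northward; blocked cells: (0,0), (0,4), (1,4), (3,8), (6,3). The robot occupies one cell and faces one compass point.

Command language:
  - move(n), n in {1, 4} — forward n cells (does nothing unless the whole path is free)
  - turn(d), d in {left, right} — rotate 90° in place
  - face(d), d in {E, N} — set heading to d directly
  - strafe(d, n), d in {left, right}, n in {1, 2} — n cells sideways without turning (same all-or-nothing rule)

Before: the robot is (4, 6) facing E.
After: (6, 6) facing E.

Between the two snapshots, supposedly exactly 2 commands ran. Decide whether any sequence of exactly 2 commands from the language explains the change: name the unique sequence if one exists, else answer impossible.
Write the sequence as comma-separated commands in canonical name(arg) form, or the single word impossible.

move(1), move(1)

key: still facing E at the end — nothing in the sequence rotates
begin: (4, 6) facing E
t=1 move(1) ⇒ (5, 6) facing E
t=2 move(1) ⇒ (6, 6) facing E
all 100 alternatives checked — unique.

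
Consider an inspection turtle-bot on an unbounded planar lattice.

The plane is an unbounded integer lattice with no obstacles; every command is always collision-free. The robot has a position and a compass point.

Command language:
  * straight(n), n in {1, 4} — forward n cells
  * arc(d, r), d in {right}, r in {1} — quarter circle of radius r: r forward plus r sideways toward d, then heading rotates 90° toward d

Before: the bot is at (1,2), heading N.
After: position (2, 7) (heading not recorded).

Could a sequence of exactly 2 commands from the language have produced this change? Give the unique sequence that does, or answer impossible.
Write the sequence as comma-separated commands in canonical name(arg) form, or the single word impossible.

straight(4), arc(right, 1)

key: running arc(right, 1) before straight(4) would end elsewhere — order is forced
t0: at (1,2), heading N
[1] after straight(4): at (1,6), heading N
[2] after arc(right, 1): at (2,7), heading E
all 9 alternatives checked — unique.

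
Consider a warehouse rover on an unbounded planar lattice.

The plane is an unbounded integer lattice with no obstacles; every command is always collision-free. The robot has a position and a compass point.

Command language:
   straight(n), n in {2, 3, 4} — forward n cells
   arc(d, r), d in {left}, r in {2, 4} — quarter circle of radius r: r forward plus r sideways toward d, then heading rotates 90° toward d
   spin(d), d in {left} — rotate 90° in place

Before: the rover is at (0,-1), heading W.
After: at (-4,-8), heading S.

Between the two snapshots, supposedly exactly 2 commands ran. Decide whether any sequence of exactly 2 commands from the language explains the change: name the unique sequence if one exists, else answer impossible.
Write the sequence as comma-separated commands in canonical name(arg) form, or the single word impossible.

arc(left, 4), straight(3)

key: running straight(3) before arc(left, 4) would end elsewhere — order is forced
begin: at (0,-1), heading W
t=1 arc(left, 4) ⇒ at (-4,-5), heading S
t=2 straight(3) ⇒ at (-4,-8), heading S
uniquely the one of 36 2-step routes that fits.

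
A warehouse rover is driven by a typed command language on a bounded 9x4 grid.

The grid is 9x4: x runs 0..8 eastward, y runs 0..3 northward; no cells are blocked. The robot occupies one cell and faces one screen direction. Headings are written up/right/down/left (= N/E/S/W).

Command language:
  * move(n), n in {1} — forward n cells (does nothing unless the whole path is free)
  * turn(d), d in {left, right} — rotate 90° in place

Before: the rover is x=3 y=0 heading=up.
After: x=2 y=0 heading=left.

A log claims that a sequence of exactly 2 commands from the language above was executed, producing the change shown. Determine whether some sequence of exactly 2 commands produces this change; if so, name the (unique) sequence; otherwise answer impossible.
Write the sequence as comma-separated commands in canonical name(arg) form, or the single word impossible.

key: cell and facing (now W) both changed — the 2 commands mix motion and turning
start: x=3 y=0 heading=up
1. turn(left) → x=3 y=0 heading=left
2. move(1) → x=2 y=0 heading=left
uniquely the one of 9 2-step routes that fits.

turn(left), move(1)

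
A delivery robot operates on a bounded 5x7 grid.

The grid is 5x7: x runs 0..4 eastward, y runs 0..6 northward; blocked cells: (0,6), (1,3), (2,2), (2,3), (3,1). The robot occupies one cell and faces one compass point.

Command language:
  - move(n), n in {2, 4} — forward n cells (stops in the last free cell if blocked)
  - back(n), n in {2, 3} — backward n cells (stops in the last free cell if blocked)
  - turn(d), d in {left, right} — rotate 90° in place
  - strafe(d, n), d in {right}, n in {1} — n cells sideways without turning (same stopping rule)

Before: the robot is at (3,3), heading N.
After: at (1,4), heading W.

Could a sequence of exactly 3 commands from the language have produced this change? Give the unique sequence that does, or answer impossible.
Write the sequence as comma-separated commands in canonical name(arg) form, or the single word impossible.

turn(left), strafe(right, 1), move(2)

key: position moved to (1,4) AND the heading swung to W — translation plus rotation needed
begin: at (3,3), heading N
[1] after turn(left): at (3,3), heading W
[2] after strafe(right, 1): at (3,4), heading W
[3] after move(2): at (1,4), heading W
no other 3-command option fits: unique.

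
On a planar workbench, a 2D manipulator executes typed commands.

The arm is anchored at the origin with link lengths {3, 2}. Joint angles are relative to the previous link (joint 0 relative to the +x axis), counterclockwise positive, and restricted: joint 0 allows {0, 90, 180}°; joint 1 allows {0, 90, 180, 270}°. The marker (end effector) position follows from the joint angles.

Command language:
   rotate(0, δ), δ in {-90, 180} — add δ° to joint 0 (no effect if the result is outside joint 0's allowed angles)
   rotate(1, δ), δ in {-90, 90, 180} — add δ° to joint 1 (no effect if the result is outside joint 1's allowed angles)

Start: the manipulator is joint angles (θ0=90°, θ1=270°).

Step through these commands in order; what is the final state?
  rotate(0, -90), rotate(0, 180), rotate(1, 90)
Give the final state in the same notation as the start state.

joint angles (θ0=180°, θ1=0°)

begin: joint angles (θ0=90°, θ1=270°)
step 1 (rotate(0, -90)): joint angles (θ0=0°, θ1=270°)
step 2 (rotate(0, 180)): joint angles (θ0=180°, θ1=270°)
step 3 (rotate(1, 90)): joint angles (θ0=180°, θ1=0°)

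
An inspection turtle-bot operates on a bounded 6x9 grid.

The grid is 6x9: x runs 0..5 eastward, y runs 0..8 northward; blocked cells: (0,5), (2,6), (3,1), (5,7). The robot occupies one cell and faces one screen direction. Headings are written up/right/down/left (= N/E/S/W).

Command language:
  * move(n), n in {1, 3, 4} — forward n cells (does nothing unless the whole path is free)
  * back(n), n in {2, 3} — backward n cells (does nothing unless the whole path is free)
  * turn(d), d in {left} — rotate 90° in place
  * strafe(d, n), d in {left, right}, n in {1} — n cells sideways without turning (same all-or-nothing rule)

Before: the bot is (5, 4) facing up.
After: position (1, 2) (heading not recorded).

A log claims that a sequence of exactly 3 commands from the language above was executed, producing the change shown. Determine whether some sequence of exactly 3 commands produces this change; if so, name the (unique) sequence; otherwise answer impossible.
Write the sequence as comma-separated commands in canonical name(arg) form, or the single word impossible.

back(2), turn(left), move(4)

key: running move(4) before back(2) would end elsewhere — order is forced
initial: (5, 4) facing up
step 1 (back(2)): (5, 2) facing up
step 2 (turn(left)): (5, 2) facing left
step 3 (move(4)): (1, 2) facing left
all 512 alternatives checked — unique.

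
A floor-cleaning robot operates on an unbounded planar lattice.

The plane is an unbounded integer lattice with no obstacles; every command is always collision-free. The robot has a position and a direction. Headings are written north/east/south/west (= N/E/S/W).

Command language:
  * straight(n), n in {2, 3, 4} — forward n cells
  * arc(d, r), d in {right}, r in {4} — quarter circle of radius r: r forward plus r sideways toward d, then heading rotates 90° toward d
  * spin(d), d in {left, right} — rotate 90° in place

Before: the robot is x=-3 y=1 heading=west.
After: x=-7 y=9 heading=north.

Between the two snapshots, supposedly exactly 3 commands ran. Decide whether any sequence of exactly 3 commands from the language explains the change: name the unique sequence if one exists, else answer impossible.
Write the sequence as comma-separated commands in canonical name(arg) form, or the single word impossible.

key: running straight(2) before arc(right, 4) would end elsewhere — order is forced
from: x=-3 y=1 heading=west
t=1 arc(right, 4) ⇒ x=-7 y=5 heading=north
t=2 straight(2) ⇒ x=-7 y=7 heading=north
t=3 straight(2) ⇒ x=-7 y=9 heading=north
no other 3-command option fits: unique.

arc(right, 4), straight(2), straight(2)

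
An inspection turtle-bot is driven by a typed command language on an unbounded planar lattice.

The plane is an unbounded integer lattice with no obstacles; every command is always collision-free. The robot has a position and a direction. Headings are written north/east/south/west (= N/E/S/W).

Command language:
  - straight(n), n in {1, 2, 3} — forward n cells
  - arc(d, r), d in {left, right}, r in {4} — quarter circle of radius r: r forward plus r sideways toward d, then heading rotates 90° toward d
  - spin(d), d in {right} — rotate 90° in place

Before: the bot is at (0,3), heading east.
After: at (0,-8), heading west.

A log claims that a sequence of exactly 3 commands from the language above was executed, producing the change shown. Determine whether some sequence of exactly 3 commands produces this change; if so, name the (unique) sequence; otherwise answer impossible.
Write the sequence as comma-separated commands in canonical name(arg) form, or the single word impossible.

key: cell and facing (now W) both changed — the 3 commands mix motion and turning
t0: at (0,3), heading east
t=1 arc(right, 4) ⇒ at (4,-1), heading south
t=2 straight(3) ⇒ at (4,-4), heading south
t=3 arc(right, 4) ⇒ at (0,-8), heading west
uniquely the one of 216 3-step routes that fits.

arc(right, 4), straight(3), arc(right, 4)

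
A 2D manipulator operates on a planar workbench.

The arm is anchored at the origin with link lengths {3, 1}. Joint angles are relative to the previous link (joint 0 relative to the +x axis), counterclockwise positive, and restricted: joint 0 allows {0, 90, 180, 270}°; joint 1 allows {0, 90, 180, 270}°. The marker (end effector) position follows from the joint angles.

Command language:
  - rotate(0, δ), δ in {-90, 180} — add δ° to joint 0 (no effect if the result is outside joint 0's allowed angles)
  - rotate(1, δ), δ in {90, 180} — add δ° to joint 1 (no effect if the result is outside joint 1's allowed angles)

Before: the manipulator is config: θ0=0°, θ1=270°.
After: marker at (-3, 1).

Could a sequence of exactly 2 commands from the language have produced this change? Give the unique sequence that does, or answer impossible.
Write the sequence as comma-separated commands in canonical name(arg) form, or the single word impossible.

t0: config: θ0=0°, θ1=270°
t=1 rotate(0, -90) ⇒ config: θ0=270°, θ1=270°
t=2 rotate(0, -90) ⇒ config: θ0=180°, θ1=270°
all 16 alternatives checked — unique.

rotate(0, -90), rotate(0, -90)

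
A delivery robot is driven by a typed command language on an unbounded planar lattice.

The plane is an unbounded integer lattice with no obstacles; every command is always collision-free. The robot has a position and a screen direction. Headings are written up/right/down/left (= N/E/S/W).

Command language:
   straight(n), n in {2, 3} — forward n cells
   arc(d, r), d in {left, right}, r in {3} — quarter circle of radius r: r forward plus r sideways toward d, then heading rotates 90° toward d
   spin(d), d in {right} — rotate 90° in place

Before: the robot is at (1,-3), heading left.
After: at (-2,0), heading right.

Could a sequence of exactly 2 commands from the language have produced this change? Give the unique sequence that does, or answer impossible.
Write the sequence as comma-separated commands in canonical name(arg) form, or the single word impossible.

key: order matters: swapping arc(right, 3) and spin(right) lands elsewhere
start: at (1,-3), heading left
step 1 (arc(right, 3)): at (-2,0), heading up
step 2 (spin(right)): at (-2,0), heading right
no other 2-command option fits: unique.

arc(right, 3), spin(right)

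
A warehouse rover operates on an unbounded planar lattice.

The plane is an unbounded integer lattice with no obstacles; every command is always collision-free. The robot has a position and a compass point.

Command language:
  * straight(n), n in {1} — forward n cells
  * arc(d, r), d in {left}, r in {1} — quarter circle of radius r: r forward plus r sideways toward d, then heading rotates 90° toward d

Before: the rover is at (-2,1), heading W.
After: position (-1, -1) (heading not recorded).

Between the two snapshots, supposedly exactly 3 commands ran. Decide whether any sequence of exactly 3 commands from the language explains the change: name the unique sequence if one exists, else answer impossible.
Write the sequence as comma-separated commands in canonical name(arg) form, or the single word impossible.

key: running straight(1) before arc(left, 1) would end elsewhere — order is forced
t0: at (-2,1), heading W
step 1 (arc(left, 1)): at (-3,0), heading S
step 2 (arc(left, 1)): at (-2,-1), heading E
step 3 (straight(1)): at (-1,-1), heading E
uniquely the one of 8 3-step routes that fits.

arc(left, 1), arc(left, 1), straight(1)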